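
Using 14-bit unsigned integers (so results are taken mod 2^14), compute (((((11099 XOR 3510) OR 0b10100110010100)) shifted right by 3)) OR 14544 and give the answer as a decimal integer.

11099 = 10101101011011
3510 = 00110110110110
→ XOR → 10011011101101 = 9965
0b10100110010100 = 10100110010100
→ OR → 10111111111101 = 12285
→ shifted right by 3 → 00010111111111 = 1535
14544 = 11100011010000
→ OR → 11110111111111 = 15871

15871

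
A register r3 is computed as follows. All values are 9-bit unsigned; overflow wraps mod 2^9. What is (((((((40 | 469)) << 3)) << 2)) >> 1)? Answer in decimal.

208

40 = 000101000
469 = 111010101
→ | → 111111101 = 509
→ << 3 (mod 2^9) → 111101000 = 488
→ << 2 (mod 2^9) → 110100000 = 416
→ >> 1 → 011010000 = 208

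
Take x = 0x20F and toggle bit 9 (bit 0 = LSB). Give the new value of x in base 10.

x = 1000001111
bit 9 is currently 1; toggle it via x ^ (1 << 9) = x ^ 512
→ 0000001111 = 15

15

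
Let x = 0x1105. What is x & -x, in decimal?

x = 1000100000101 = 4357
-x (two's complement) = …0111011111011
AND   = 0000000000001 = 1
(x & -x isolates the lowest set bit of x.)

1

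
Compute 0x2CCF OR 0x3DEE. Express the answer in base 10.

0x2CCF = 10110011001111
0x3DEE = 11110111101110
 OR → 11110111101111 = 15855

15855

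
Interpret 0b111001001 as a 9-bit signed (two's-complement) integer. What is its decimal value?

pattern = 111001001 (MSB is 1 ⇒ negative)
Invert: 000110110, add 1 → 000110111 = 55, so the value is -55.
(Equivalently: 457 - 2^9 = 457 - 512 = -55.)

-55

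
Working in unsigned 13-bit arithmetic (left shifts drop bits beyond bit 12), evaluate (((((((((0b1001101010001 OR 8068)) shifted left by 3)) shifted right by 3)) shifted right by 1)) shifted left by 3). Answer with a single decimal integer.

0b1001101010001 = 1001101010001
8068 = 1111110000100
→ OR → 1111111010101 = 8149
→ shifted left by 3 (mod 2^13) → 1111010101000 = 7848
→ shifted right by 3 → 0001111010101 = 981
→ shifted right by 1 → 0000111101010 = 490
→ shifted left by 3 (mod 2^13) → 0111101010000 = 3920

3920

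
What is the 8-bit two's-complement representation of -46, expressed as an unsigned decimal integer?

46 in 8 bits: 00101110
Invert: 11010001
Add 1:  11010010 = 210
(Check: 2^8 - 46 = 256 - 46 = 210.)

210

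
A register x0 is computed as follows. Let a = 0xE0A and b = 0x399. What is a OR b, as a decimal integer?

3995

0xE0A = 111000001010
0x399 = 001110011001
 OR → 111110011011 = 3995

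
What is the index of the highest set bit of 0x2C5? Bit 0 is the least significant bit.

9

0x2C5 = 1011000101
The topmost 1 is at position 9 (since 2^9 = 512 ≤ 709 < 1024).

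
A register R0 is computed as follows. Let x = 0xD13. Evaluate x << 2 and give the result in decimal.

0xD13 = 00110100010011
shift left by 2 → 11010001001100 = 13388
(equivalently, 3347 × 2^2 = 3347 × 4)

13388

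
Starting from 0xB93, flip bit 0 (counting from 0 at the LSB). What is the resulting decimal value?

x = 101110010011
bit 0 is currently 1; toggle it via x ^ (1 << 0) = x ^ 1
→ 101110010010 = 2962

2962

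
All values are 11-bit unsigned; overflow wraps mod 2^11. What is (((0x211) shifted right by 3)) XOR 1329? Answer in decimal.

1395

0x211 = 01000010001
→ shifted right by 3 → 00001000010 = 66
1329 = 10100110001
→ XOR → 10101110011 = 1395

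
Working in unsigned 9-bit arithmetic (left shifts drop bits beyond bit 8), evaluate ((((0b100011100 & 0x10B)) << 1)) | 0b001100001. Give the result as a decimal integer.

0b100011100 = 100011100
0x10B = 100001011
→ & → 100001000 = 264
→ << 1 (mod 2^9) → 000010000 = 16
0b001100001 = 001100001
→ | → 001110001 = 113

113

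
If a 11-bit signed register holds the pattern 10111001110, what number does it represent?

-562

pattern = 10111001110 (MSB is 1 ⇒ negative)
Invert: 01000110001, add 1 → 01000110010 = 562, so the value is -562.
(Equivalently: 1486 - 2^11 = 1486 - 2048 = -562.)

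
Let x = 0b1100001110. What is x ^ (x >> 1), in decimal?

x = 1100001110 = 782
x>>1 = 0110000111
XOR  = 1010001001 = 649
(x ^ (x >> 1) gives the standard binary-reflected Gray code of x.)

649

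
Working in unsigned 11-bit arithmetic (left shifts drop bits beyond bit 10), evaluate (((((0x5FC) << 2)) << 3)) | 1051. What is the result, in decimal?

0x5FC = 10111111100
→ << 2 (mod 2^11) → 11111110000 = 2032
→ << 3 (mod 2^11) → 11110000000 = 1920
1051 = 10000011011
→ | → 11110011011 = 1947

1947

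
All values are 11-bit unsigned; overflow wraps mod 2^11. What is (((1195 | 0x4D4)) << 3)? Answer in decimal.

1195 = 10010101011
0x4D4 = 10011010100
→ | → 10011111111 = 1279
→ << 3 (mod 2^11) → 11111111000 = 2040

2040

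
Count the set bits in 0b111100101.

6

n = 111100101
Count the 1s: 1 + 1 + 1 + 1 + 1 + 1 = 6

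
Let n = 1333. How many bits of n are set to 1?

1333 = 10100110101
Count the 1s: 1 + 1 + 1 + 1 + 1 + 1 = 6

6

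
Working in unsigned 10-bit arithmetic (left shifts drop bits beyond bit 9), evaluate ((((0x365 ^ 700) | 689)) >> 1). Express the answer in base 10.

0x365 = 1101100101
700 = 1010111100
→ ^ → 0111011001 = 473
689 = 1010110001
→ | → 1111111001 = 1017
→ >> 1 → 0111111100 = 508

508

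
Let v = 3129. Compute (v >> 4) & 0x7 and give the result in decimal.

3

v = 110000111001
Shift right by 4: 11000011
Mask low 3 bits: 011 = 3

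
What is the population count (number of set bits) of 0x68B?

0x68B = 11010001011
Count the 1s: 1 + 1 + 1 + 1 + 1 + 1 = 6

6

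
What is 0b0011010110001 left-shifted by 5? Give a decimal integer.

54816

x = 0000011010110001
shift left by 5 → 1101011000100000 = 54816
(equivalently, 1713 × 2^5 = 1713 × 32)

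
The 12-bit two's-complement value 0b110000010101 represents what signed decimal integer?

-1003

pattern = 110000010101 (MSB is 1 ⇒ negative)
Invert: 001111101010, add 1 → 001111101011 = 1003, so the value is -1003.
(Equivalently: 3093 - 2^12 = 3093 - 4096 = -1003.)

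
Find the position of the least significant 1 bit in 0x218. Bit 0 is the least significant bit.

0x218 = 1000011000
Trailing zeros: 3, so the lowest set bit is bit 3 (value 8).

3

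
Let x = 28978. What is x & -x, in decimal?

x = 111000100110010 = 28978
-x (two's complement) = …000111011001110
AND   = 000000000000010 = 2
(x & -x isolates the lowest set bit of x.)

2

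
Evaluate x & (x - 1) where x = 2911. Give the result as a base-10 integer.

2910

x = 101101011111 = 2911
x - 1 = 101101011110
AND   = 101101011110 = 2910
(x & (x - 1) clears the lowest set bit of x.)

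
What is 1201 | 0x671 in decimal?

1201 = 10010110001
0x671 = 11001110001
 OR → 11011110001 = 1777

1777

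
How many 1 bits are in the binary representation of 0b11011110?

n = 11011110
Count the 1s: 1 + 1 + 1 + 1 + 1 + 1 = 6

6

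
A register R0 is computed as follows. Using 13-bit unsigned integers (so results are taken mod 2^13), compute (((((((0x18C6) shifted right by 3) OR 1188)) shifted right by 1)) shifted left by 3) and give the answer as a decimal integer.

7920

0x18C6 = 1100011000110
→ shifted right by 3 → 0001100011000 = 792
1188 = 0010010100100
→ OR → 0011110111100 = 1980
→ shifted right by 1 → 0001111011110 = 990
→ shifted left by 3 (mod 2^13) → 1111011110000 = 7920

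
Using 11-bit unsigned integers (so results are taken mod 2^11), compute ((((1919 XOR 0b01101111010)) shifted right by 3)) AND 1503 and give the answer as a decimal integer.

1919 = 11101111111
0b01101111010 = 01101111010
→ XOR → 10000000101 = 1029
→ shifted right by 3 → 00010000000 = 128
1503 = 10111011111
→ AND → 00010000000 = 128

128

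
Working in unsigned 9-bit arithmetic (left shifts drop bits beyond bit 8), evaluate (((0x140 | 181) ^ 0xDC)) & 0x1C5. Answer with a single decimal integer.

0x140 = 101000000
181 = 010110101
→ | → 111110101 = 501
0xDC = 011011100
→ ^ → 100101001 = 297
0x1C5 = 111000101
→ & → 100000001 = 257

257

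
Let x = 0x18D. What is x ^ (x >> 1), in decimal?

331

x = 110001101 = 397
x>>1 = 011000110
XOR  = 101001011 = 331
(x ^ (x >> 1) gives the standard binary-reflected Gray code of x.)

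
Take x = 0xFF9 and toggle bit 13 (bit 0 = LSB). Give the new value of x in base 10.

12281

x = 00111111111001
bit 13 is currently 0; toggle it via x ^ (1 << 13) = x ^ 8192
→ 10111111111001 = 12281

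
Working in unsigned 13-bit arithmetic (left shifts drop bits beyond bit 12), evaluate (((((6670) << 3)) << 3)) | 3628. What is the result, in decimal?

4012

6670 = 1101000001110
→ << 3 (mod 2^13) → 1000001110000 = 4208
→ << 3 (mod 2^13) → 0001110000000 = 896
3628 = 0111000101100
→ | → 0111110101100 = 4012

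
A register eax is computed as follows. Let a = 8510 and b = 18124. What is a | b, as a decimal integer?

26622

8510 = 010000100111110
18124 = 100011011001100
 OR → 110011111111110 = 26622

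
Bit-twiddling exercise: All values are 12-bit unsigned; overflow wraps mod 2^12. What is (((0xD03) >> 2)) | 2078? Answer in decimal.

0xD03 = 110100000011
→ >> 2 → 001101000000 = 832
2078 = 100000011110
→ | → 101101011110 = 2910

2910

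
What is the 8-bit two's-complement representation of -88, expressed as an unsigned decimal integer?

88 in 8 bits: 01011000
Invert: 10100111
Add 1:  10101000 = 168
(Check: 2^8 - 88 = 256 - 88 = 168.)

168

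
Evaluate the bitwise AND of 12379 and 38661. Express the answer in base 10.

12379 = 0011000001011011
38661 = 1001011100000101
AND → 0001000000000001 = 4097

4097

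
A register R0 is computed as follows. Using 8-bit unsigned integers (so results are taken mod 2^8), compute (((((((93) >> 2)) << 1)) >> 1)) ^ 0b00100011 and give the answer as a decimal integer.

52

93 = 01011101
→ >> 2 → 00010111 = 23
→ << 1 (mod 2^8) → 00101110 = 46
→ >> 1 → 00010111 = 23
0b00100011 = 00100011
→ ^ → 00110100 = 52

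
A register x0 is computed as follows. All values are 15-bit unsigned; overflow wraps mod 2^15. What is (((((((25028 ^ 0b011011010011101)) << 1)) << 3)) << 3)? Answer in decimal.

25028 = 110000111000100
0b011011010011101 = 011011010011101
→ ^ → 101011101011001 = 22361
→ << 1 (mod 2^15) → 010111010110010 = 11954
→ << 3 (mod 2^15) → 111010110010000 = 30096
→ << 3 (mod 2^15) → 010110010000000 = 11392

11392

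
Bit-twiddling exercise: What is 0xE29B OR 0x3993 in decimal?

64411

0xE29B = 1110001010011011
0x3993 = 0011100110010011
 OR → 1111101110011011 = 64411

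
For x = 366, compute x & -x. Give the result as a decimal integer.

x = 101101110 = 366
-x (two's complement) = …010010010
AND   = 000000010 = 2
(x & -x isolates the lowest set bit of x.)

2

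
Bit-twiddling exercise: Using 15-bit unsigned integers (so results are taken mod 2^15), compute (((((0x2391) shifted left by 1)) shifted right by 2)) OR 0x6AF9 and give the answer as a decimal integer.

0x2391 = 010001110010001
→ shifted left by 1 (mod 2^15) → 100011100100010 = 18210
→ shifted right by 2 → 001000111001000 = 4552
0x6AF9 = 110101011111001
→ OR → 111101111111001 = 31737

31737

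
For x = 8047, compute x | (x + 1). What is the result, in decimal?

x = 1111101101111 = 8047
x + 1 = 1111101110000
OR    = 1111101111111 = 8063
(x | (x + 1) sets the lowest cleared bit.)

8063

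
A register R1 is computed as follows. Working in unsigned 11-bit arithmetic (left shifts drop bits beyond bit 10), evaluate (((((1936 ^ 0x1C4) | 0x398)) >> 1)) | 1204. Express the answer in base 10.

2046

1936 = 11110010000
0x1C4 = 00111000100
→ ^ → 11001010100 = 1620
0x398 = 01110011000
→ | → 11111011100 = 2012
→ >> 1 → 01111101110 = 1006
1204 = 10010110100
→ | → 11111111110 = 2046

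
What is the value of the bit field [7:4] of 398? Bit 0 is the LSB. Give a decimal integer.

8

v = 0110001110
Shift right by 4: 011000
Mask low 4 bits: 1000 = 8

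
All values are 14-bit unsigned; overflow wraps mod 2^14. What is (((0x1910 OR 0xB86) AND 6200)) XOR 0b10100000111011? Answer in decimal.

12331

0x1910 = 01100100010000
0xB86 = 00101110000110
→ OR → 01101110010110 = 7062
6200 = 01100000111000
→ AND → 01100000010000 = 6160
0b10100000111011 = 10100000111011
→ XOR → 11000000101011 = 12331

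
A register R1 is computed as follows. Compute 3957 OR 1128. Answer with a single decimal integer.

3957 = 111101110101
1128 = 010001101000
 OR → 111101111101 = 3965

3965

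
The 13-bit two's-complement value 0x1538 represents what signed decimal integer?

pattern = 1010100111000 (MSB is 1 ⇒ negative)
Invert: 0101011000111, add 1 → 0101011001000 = 2760, so the value is -2760.
(Equivalently: 5432 - 2^13 = 5432 - 8192 = -2760.)

-2760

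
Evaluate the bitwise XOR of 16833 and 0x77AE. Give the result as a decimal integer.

13935

16833 = 100000111000001
0x77AE = 111011110101110
XOR → 011011001101111 = 13935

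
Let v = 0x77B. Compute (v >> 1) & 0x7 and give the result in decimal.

5

v = 11101111011
Shift right by 1: 1110111101
Mask low 3 bits: 101 = 5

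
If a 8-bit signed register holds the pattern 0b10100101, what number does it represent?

-91

pattern = 10100101 (MSB is 1 ⇒ negative)
Invert: 01011010, add 1 → 01011011 = 91, so the value is -91.
(Equivalently: 165 - 2^8 = 165 - 256 = -91.)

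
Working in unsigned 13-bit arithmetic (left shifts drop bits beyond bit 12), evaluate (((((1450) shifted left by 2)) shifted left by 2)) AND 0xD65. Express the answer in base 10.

2080

1450 = 0010110101010
→ shifted left by 2 (mod 2^13) → 1011010101000 = 5800
→ shifted left by 2 (mod 2^13) → 1101010100000 = 6816
0xD65 = 0110101100101
→ AND → 0100000100000 = 2080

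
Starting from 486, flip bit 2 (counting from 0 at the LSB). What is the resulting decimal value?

482

x = 111100110
bit 2 is currently 1; toggle it via x ^ (1 << 2) = x ^ 4
→ 111100010 = 482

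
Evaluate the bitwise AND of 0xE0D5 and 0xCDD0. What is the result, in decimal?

0xE0D5 = 1110000011010101
0xCDD0 = 1100110111010000
AND → 1100000011010000 = 49360

49360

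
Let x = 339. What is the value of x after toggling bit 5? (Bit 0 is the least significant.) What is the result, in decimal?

371

x = 000101010011
bit 5 is currently 0; toggle it via x ^ (1 << 5) = x ^ 32
→ 000101110011 = 371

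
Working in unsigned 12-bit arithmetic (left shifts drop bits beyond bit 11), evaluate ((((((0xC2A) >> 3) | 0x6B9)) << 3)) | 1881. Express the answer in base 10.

0xC2A = 110000101010
→ >> 3 → 000110000101 = 389
0x6B9 = 011010111001
→ | → 011110111101 = 1981
→ << 3 (mod 2^12) → 110111101000 = 3560
1881 = 011101011001
→ | → 111111111001 = 4089

4089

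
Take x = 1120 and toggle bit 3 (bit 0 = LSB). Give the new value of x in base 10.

1128

x = 00010001100000
bit 3 is currently 0; toggle it via x ^ (1 << 3) = x ^ 8
→ 00010001101000 = 1128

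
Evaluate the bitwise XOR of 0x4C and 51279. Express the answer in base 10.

0x4C = 0000000001001100
51279 = 1100100001001111
XOR → 1100100000000011 = 51203

51203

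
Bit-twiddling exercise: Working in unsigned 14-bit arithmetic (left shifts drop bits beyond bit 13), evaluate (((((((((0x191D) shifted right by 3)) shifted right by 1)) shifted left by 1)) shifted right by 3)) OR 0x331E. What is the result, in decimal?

0x191D = 01100100011101
→ shifted right by 3 → 00001100100011 = 803
→ shifted right by 1 → 00000110010001 = 401
→ shifted left by 1 (mod 2^14) → 00001100100010 = 802
→ shifted right by 3 → 00000001100100 = 100
0x331E = 11001100011110
→ OR → 11001101111110 = 13182

13182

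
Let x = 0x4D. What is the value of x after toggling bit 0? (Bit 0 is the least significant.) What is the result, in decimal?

76

x = 0001001101
bit 0 is currently 1; toggle it via x ^ (1 << 0) = x ^ 1
→ 0001001100 = 76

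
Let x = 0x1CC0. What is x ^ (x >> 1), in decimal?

x = 1110011000000 = 7360
x>>1 = 0111001100000
XOR  = 1001010100000 = 4768
(x ^ (x >> 1) gives the standard binary-reflected Gray code of x.)

4768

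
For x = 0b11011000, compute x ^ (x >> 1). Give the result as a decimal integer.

180

x = 11011000 = 216
x>>1 = 01101100
XOR  = 10110100 = 180
(x ^ (x >> 1) gives the standard binary-reflected Gray code of x.)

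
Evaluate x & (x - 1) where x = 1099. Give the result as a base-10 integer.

x = 10001001011 = 1099
x - 1 = 10001001010
AND   = 10001001010 = 1098
(x & (x - 1) clears the lowest set bit of x.)

1098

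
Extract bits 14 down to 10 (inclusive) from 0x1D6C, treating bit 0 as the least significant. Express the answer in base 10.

v = 0001110101101100
Shift right by 10: 000111
Mask low 5 bits: 00111 = 7

7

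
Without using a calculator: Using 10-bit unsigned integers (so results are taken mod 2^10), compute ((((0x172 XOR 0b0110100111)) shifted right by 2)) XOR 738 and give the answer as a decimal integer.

0x172 = 0101110010
0b0110100111 = 0110100111
→ XOR → 0011010101 = 213
→ shifted right by 2 → 0000110101 = 53
738 = 1011100010
→ XOR → 1011010111 = 727

727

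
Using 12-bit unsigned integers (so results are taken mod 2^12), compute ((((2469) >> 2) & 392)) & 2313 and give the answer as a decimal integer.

8

2469 = 100110100101
→ >> 2 → 001001101001 = 617
392 = 000110001000
→ & → 000000001000 = 8
2313 = 100100001001
→ & → 000000001000 = 8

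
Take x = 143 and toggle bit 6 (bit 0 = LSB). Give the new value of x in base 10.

x = 10001111
bit 6 is currently 0; toggle it via x ^ (1 << 6) = x ^ 64
→ 11001111 = 207

207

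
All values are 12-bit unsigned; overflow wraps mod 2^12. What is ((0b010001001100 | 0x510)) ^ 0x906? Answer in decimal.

3162

0b010001001100 = 010001001100
0x510 = 010100010000
→ | → 010101011100 = 1372
0x906 = 100100000110
→ ^ → 110001011010 = 3162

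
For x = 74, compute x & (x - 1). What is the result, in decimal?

72

x = 1001010 = 74
x - 1 = 1001001
AND   = 1001000 = 72
(x & (x - 1) clears the lowest set bit of x.)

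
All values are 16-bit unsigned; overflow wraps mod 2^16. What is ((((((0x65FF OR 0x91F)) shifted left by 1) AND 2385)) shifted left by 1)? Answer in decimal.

4768

0x65FF = 0110010111111111
0x91F = 0000100100011111
→ OR → 0110110111111111 = 28159
→ shifted left by 1 (mod 2^16) → 1101101111111110 = 56318
2385 = 0000100101010001
→ AND → 0000100101010000 = 2384
→ shifted left by 1 (mod 2^16) → 0001001010100000 = 4768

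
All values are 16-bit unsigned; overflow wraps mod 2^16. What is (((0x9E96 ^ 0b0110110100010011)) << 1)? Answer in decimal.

59146

0x9E96 = 1001111010010110
0b0110110100010011 = 0110110100010011
→ ^ → 1111001110000101 = 62341
→ << 1 (mod 2^16) → 1110011100001010 = 59146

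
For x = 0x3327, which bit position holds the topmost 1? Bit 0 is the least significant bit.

0x3327 = 11001100100111
The topmost 1 is at position 13 (since 2^13 = 8192 ≤ 13095 < 16384).

13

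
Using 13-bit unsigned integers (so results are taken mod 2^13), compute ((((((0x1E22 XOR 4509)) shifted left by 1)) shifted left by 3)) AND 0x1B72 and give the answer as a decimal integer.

7024

0x1E22 = 1111000100010
4509 = 1000110011101
→ XOR → 0111110111111 = 4031
→ shifted left by 1 (mod 2^13) → 1111101111110 = 8062
→ shifted left by 3 (mod 2^13) → 1101111110000 = 7152
0x1B72 = 1101101110010
→ AND → 1101101110000 = 7024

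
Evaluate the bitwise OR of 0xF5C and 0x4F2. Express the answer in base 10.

4094

0xF5C = 111101011100
0x4F2 = 010011110010
 OR → 111111111110 = 4094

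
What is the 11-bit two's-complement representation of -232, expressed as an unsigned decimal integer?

1816

232 in 11 bits: 00011101000
Invert: 11100010111
Add 1:  11100011000 = 1816
(Check: 2^11 - 232 = 2048 - 232 = 1816.)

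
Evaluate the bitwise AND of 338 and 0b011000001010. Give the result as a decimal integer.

338 = 00101010010
b = 11000001010
AND → 00000000010 = 2

2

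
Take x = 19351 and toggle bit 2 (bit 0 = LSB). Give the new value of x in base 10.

19347

x = 100101110010111
bit 2 is currently 1; toggle it via x ^ (1 << 2) = x ^ 4
→ 100101110010011 = 19347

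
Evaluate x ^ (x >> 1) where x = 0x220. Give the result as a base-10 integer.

x = 1000100000 = 544
x>>1 = 0100010000
XOR  = 1100110000 = 816
(x ^ (x >> 1) gives the standard binary-reflected Gray code of x.)

816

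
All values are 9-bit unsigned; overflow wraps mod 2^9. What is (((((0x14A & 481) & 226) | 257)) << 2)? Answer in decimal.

0x14A = 101001010
481 = 111100001
→ & → 101000000 = 320
226 = 011100010
→ & → 001000000 = 64
257 = 100000001
→ | → 101000001 = 321
→ << 2 (mod 2^9) → 100000100 = 260

260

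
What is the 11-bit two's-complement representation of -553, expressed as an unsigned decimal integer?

1495

553 in 11 bits: 01000101001
Invert: 10111010110
Add 1:  10111010111 = 1495
(Check: 2^11 - 553 = 2048 - 553 = 1495.)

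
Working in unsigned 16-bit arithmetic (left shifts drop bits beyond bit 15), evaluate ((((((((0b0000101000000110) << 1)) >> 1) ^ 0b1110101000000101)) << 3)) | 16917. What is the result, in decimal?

0b0000101000000110 = 0000101000000110
→ << 1 (mod 2^16) → 0001010000001100 = 5132
→ >> 1 → 0000101000000110 = 2566
0b1110101000000101 = 1110101000000101
→ ^ → 1110000000000011 = 57347
→ << 3 (mod 2^16) → 0000000000011000 = 24
16917 = 0100001000010101
→ | → 0100001000011101 = 16925

16925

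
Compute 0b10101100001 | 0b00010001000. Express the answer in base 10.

1513

a = 10101100001
b = 00010001000
 OR → 10111101001 = 1513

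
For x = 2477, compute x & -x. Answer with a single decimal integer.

1

x = 100110101101 = 2477
-x (two's complement) = …011001010011
AND   = 000000000001 = 1
(x & -x isolates the lowest set bit of x.)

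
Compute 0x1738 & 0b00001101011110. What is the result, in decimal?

0x1738 = 1011100111000
b = 0001101011110
AND → 0001100011000 = 792

792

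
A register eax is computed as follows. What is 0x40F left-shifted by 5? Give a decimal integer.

0x40F = 0000010000001111
shift left by 5 → 1000000111100000 = 33248
(equivalently, 1039 × 2^5 = 1039 × 32)

33248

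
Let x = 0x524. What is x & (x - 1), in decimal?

x = 10100100100 = 1316
x - 1 = 10100100011
AND   = 10100100000 = 1312
(x & (x - 1) clears the lowest set bit of x.)

1312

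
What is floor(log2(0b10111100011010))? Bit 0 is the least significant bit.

13

0b10111100011010 = 10111100011010
The topmost 1 is at position 13 (since 2^13 = 8192 ≤ 12058 < 16384).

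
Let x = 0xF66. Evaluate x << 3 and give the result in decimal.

31536

0xF66 = 000111101100110
shift left by 3 → 111101100110000 = 31536
(equivalently, 3942 × 2^3 = 3942 × 8)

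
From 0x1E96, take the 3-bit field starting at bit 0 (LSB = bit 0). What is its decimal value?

6

v = 0001111010010110
Shift right by 0: 0001111010010110
Mask low 3 bits: 110 = 6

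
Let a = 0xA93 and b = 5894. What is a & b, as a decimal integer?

514

0xA93 = 0101010010011
5894 = 1011100000110
AND → 0001000000010 = 514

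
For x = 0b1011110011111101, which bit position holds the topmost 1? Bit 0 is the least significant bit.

15

0b1011110011111101 = 1011110011111101
The topmost 1 is at position 15 (since 2^15 = 32768 ≤ 48381 < 65536).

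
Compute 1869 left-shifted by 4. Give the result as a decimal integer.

29904

1869 = 000011101001101
shift left by 4 → 111010011010000 = 29904
(equivalently, 1869 × 2^4 = 1869 × 16)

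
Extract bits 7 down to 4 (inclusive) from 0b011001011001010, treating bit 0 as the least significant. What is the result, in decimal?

v = 011001011001010
Shift right by 4: 01100101100
Mask low 4 bits: 1100 = 12

12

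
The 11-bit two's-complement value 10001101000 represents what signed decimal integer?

pattern = 10001101000 (MSB is 1 ⇒ negative)
Invert: 01110010111, add 1 → 01110011000 = 920, so the value is -920.
(Equivalently: 1128 - 2^11 = 1128 - 2048 = -920.)

-920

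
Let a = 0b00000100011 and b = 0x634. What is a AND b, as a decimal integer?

32

a = 00000100011
0x634 = 11000110100
AND → 00000100000 = 32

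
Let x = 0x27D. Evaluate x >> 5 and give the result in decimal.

0x27D = 1001111101
shift right by 5 → 0000010011 = 19
(equivalently, floor(637 / 32))

19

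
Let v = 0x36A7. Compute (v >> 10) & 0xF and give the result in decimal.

v = 011011010100111
Shift right by 10: 01101
Mask low 4 bits: 1101 = 13

13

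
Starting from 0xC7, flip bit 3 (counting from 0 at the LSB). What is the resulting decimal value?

207

x = 0011000111
bit 3 is currently 0; toggle it via x ^ (1 << 3) = x ^ 8
→ 0011001111 = 207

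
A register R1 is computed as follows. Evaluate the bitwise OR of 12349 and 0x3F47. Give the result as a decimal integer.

12349 = 11000000111101
0x3F47 = 11111101000111
 OR → 11111101111111 = 16255

16255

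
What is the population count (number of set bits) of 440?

5

440 = 110111000
Count the 1s: 1 + 1 + 1 + 1 + 1 = 5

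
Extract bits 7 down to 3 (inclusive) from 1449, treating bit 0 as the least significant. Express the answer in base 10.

21

v = 10110101001
Shift right by 3: 10110101
Mask low 5 bits: 10101 = 21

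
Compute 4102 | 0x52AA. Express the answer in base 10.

21166

4102 = 001000000000110
0x52AA = 101001010101010
 OR → 101001010101110 = 21166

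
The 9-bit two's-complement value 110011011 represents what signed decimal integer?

-101

pattern = 110011011 (MSB is 1 ⇒ negative)
Invert: 001100100, add 1 → 001100101 = 101, so the value is -101.
(Equivalently: 411 - 2^9 = 411 - 512 = -101.)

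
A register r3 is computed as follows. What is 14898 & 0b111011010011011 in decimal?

14898 = 011101000110010
b = 111011010011011
AND → 011001000010010 = 12818

12818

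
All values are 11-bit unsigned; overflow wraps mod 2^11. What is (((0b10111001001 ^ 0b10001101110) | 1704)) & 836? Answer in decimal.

772

0b10111001001 = 10111001001
0b10001101110 = 10001101110
→ ^ → 00110100111 = 423
1704 = 11010101000
→ | → 11110101111 = 1967
836 = 01101000100
→ & → 01100000100 = 772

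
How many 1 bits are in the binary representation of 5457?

5457 = 1010101010001
Count the 1s: 1 + 1 + 1 + 1 + 1 + 1 = 6

6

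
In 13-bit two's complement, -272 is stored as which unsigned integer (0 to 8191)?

7920

272 in 13 bits: 0000100010000
Invert: 1111011101111
Add 1:  1111011110000 = 7920
(Check: 2^13 - 272 = 8192 - 272 = 7920.)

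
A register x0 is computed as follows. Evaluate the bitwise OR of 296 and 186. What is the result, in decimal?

442

296 = 100101000
186 = 010111010
 OR → 110111010 = 442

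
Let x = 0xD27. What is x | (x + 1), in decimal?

3375

x = 110100100111 = 3367
x + 1 = 110100101000
OR    = 110100101111 = 3375
(x | (x + 1) sets the lowest cleared bit.)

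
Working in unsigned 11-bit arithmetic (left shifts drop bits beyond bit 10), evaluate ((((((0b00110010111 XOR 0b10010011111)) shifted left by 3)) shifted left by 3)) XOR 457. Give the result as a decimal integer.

969

0b00110010111 = 00110010111
0b10010011111 = 10010011111
→ XOR → 10100001000 = 1288
→ shifted left by 3 (mod 2^11) → 00001000000 = 64
→ shifted left by 3 (mod 2^11) → 01000000000 = 512
457 = 00111001001
→ XOR → 01111001001 = 969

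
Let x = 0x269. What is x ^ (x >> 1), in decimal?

x = 1001101001 = 617
x>>1 = 0100110100
XOR  = 1101011101 = 861
(x ^ (x >> 1) gives the standard binary-reflected Gray code of x.)

861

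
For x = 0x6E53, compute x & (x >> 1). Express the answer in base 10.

x = 110111001010011 = 28243
x>>1 = 011011100101001
AND  = 010011000000001 = 9729
(x & (x >> 1) has a 1 wherever x has two consecutive 1 bits.)

9729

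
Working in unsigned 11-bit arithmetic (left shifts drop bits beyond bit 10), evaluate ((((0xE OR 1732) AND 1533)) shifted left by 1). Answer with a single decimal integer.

408

0xE = 00000001110
1732 = 11011000100
→ OR → 11011001110 = 1742
1533 = 10111111101
→ AND → 10011001100 = 1228
→ shifted left by 1 (mod 2^11) → 00110011000 = 408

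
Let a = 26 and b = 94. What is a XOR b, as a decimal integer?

26 = 0011010
94 = 1011110
XOR → 1000100 = 68

68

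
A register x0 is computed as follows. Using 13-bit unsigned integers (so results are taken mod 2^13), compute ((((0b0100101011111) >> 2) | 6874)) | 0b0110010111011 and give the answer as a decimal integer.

7935

0b0100101011111 = 0100101011111
→ >> 2 → 0001001010111 = 599
6874 = 1101011011010
→ | → 1101011011111 = 6879
0b0110010111011 = 0110010111011
→ | → 1111011111111 = 7935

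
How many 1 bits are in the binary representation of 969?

6

969 = 1111001001
Count the 1s: 1 + 1 + 1 + 1 + 1 + 1 = 6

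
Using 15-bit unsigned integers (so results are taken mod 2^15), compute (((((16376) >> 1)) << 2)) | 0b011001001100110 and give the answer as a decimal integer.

16376 = 011111111111000
→ >> 1 → 001111111111100 = 8188
→ << 2 (mod 2^15) → 111111111110000 = 32752
0b011001001100110 = 011001001100110
→ | → 111111111110110 = 32758

32758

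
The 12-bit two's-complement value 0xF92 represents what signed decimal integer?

pattern = 111110010010 (MSB is 1 ⇒ negative)
Invert: 000001101101, add 1 → 000001101110 = 110, so the value is -110.
(Equivalently: 3986 - 2^12 = 3986 - 4096 = -110.)

-110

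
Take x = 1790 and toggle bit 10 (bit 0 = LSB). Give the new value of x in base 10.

x = 011011111110
bit 10 is currently 1; toggle it via x ^ (1 << 10) = x ^ 1024
→ 001011111110 = 766

766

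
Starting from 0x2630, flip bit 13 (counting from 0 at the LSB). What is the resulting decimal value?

x = 10011000110000
bit 13 is currently 1; toggle it via x ^ (1 << 13) = x ^ 8192
→ 00011000110000 = 1584

1584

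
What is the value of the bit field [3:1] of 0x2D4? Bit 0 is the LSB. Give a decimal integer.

2

v = 1011010100
Shift right by 1: 101101010
Mask low 3 bits: 010 = 2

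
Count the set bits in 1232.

4

1232 = 10011010000
Count the 1s: 1 + 1 + 1 + 1 = 4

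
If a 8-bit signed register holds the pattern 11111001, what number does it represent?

-7

pattern = 11111001 (MSB is 1 ⇒ negative)
Invert: 00000110, add 1 → 00000111 = 7, so the value is -7.
(Equivalently: 249 - 2^8 = 249 - 256 = -7.)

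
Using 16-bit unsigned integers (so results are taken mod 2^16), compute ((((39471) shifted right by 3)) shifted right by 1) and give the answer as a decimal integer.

39471 = 1001101000101111
→ shifted right by 3 → 0001001101000101 = 4933
→ shifted right by 1 → 0000100110100010 = 2466

2466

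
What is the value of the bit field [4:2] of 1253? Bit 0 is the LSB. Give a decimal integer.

v = 10011100101
Shift right by 2: 100111001
Mask low 3 bits: 001 = 1

1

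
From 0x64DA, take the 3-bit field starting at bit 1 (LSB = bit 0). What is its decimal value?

5

v = 0110010011011010
Shift right by 1: 011001001101101
Mask low 3 bits: 101 = 5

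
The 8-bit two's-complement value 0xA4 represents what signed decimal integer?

-92

pattern = 10100100 (MSB is 1 ⇒ negative)
Invert: 01011011, add 1 → 01011100 = 92, so the value is -92.
(Equivalently: 164 - 2^8 = 164 - 256 = -92.)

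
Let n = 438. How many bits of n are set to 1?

6

438 = 110110110
Count the 1s: 1 + 1 + 1 + 1 + 1 + 1 = 6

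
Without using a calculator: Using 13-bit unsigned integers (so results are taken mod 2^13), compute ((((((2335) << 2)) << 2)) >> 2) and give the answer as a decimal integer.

1148

2335 = 0100100011111
→ << 2 (mod 2^13) → 0010001111100 = 1148
→ << 2 (mod 2^13) → 1000111110000 = 4592
→ >> 2 → 0010001111100 = 1148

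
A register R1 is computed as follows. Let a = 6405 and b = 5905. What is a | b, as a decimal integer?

6405 = 1100100000101
5905 = 1011100010001
 OR → 1111100010101 = 7957

7957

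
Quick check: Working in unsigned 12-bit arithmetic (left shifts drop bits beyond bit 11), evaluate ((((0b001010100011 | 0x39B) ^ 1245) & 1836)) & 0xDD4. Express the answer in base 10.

1284

0b001010100011 = 001010100011
0x39B = 001110011011
→ | → 001110111011 = 955
1245 = 010011011101
→ ^ → 011101100110 = 1894
1836 = 011100101100
→ & → 011100100100 = 1828
0xDD4 = 110111010100
→ & → 010100000100 = 1284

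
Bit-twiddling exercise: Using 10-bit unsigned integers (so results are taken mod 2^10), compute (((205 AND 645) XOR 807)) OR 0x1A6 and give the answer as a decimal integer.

205 = 0011001101
645 = 1010000101
→ AND → 0010000101 = 133
807 = 1100100111
→ XOR → 1110100010 = 930
0x1A6 = 0110100110
→ OR → 1110100110 = 934

934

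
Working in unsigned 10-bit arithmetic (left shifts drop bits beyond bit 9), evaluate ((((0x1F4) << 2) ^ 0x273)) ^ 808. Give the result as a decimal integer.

651

0x1F4 = 0111110100
→ << 2 (mod 2^10) → 1111010000 = 976
0x273 = 1001110011
→ ^ → 0110100011 = 419
808 = 1100101000
→ ^ → 1010001011 = 651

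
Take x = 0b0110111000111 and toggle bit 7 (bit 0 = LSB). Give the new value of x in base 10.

x = 0110111000111
bit 7 is currently 1; toggle it via x ^ (1 << 7) = x ^ 128
→ 0110101000111 = 3399

3399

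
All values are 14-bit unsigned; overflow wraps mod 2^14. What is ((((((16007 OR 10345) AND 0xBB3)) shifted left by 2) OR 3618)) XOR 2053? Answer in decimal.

9899

16007 = 11111010000111
10345 = 10100001101001
→ OR → 11111011101111 = 16111
0xBB3 = 00101110110011
→ AND → 00101010100011 = 2723
→ shifted left by 2 (mod 2^14) → 10101010001100 = 10892
3618 = 00111000100010
→ OR → 10111010101110 = 11950
2053 = 00100000000101
→ XOR → 10011010101011 = 9899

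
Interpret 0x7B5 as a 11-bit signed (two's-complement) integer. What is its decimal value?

-75

pattern = 11110110101 (MSB is 1 ⇒ negative)
Invert: 00001001010, add 1 → 00001001011 = 75, so the value is -75.
(Equivalently: 1973 - 2^11 = 1973 - 2048 = -75.)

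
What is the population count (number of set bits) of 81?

3

81 = 1010001
Count the 1s: 1 + 1 + 1 = 3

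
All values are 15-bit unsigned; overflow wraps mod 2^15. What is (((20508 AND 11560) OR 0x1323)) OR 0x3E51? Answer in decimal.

20508 = 101000000011100
11560 = 010110100101000
→ AND → 000000000001000 = 8
0x1323 = 001001100100011
→ OR → 001001100101011 = 4907
0x3E51 = 011111001010001
→ OR → 011111101111011 = 16251

16251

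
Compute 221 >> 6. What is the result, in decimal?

3

221 = 11011101
shift right by 6 → 00000011 = 3
(equivalently, floor(221 / 64))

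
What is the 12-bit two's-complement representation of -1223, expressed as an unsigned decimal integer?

1223 in 12 bits: 010011000111
Invert: 101100111000
Add 1:  101100111001 = 2873
(Check: 2^12 - 1223 = 4096 - 1223 = 2873.)

2873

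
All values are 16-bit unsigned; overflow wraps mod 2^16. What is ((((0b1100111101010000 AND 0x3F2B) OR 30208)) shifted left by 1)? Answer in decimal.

0b1100111101010000 = 1100111101010000
0x3F2B = 0011111100101011
→ AND → 0000111100000000 = 3840
30208 = 0111011000000000
→ OR → 0111111100000000 = 32512
→ shifted left by 1 (mod 2^16) → 1111111000000000 = 65024

65024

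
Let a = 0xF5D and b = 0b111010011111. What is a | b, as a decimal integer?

4063

0xF5D = 111101011101
b = 111010011111
 OR → 111111011111 = 4063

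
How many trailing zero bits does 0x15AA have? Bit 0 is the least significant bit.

0x15AA = 1010110101010
Trailing zeros: 1, so the lowest set bit is bit 1 (value 2).

1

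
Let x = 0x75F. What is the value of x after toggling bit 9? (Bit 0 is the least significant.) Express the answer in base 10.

x = 11101011111
bit 9 is currently 1; toggle it via x ^ (1 << 9) = x ^ 512
→ 10101011111 = 1375

1375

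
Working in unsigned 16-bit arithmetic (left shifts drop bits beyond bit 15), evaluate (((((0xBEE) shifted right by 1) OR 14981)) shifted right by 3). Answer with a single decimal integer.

2046

0xBEE = 0000101111101110
→ shifted right by 1 → 0000010111110111 = 1527
14981 = 0011101010000101
→ OR → 0011111111110111 = 16375
→ shifted right by 3 → 0000011111111110 = 2046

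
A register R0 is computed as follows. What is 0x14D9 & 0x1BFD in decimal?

0x14D9 = 1010011011001
0x1BFD = 1101111111101
AND → 1000011011001 = 4313

4313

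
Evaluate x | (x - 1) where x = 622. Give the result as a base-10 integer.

623

x = 1001101110 = 622
x - 1 = 1001101101
OR    = 1001101111 = 623
(x | (x - 1) sets all bits below the lowest set bit.)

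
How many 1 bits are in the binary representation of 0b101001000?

n = 101001000
Count the 1s: 1 + 1 + 1 = 3

3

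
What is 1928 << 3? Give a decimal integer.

1928 = 00011110001000
shift left by 3 → 11110001000000 = 15424
(equivalently, 1928 × 2^3 = 1928 × 8)

15424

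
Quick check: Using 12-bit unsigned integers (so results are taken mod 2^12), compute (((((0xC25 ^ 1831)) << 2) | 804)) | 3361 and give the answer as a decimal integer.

3885

0xC25 = 110000100101
1831 = 011100100111
→ ^ → 101100000010 = 2818
→ << 2 (mod 2^12) → 110000001000 = 3080
804 = 001100100100
→ | → 111100101100 = 3884
3361 = 110100100001
→ | → 111100101101 = 3885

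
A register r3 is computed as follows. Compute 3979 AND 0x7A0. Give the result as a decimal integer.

1920

3979 = 111110001011
0x7A0 = 011110100000
AND → 011110000000 = 1920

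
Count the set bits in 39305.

7

39305 = 1001100110001001
Count the 1s: 1 + 1 + 1 + 1 + 1 + 1 + 1 = 7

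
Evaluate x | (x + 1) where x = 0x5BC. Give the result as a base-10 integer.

1469

x = 10110111100 = 1468
x + 1 = 10110111101
OR    = 10110111101 = 1469
(x | (x + 1) sets the lowest cleared bit.)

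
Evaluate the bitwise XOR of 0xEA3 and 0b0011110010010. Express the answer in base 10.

2353

0xEA3 = 111010100011
b = 011110010010
XOR → 100100110001 = 2353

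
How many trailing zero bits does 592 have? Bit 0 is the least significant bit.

4

592 = 1001010000
Trailing zeros: 4, so the lowest set bit is bit 4 (value 16).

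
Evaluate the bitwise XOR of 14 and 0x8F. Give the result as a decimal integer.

129

14 = 00001110
0x8F = 10001111
XOR → 10000001 = 129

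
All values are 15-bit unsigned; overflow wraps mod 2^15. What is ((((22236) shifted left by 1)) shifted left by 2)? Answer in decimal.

14048

22236 = 101011011011100
→ shifted left by 1 (mod 2^15) → 010110110111000 = 11704
→ shifted left by 2 (mod 2^15) → 011011011100000 = 14048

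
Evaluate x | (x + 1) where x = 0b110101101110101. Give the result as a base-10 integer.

27511

x = 110101101110101 = 27509
x + 1 = 110101101110110
OR    = 110101101110111 = 27511
(x | (x + 1) sets the lowest cleared bit.)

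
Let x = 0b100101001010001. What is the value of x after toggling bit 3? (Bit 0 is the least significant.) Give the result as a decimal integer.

x = 100101001010001
bit 3 is currently 0; toggle it via x ^ (1 << 3) = x ^ 8
→ 100101001011001 = 19033

19033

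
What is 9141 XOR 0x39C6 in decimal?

6771

9141 = 10001110110101
0x39C6 = 11100111000110
XOR → 01101001110011 = 6771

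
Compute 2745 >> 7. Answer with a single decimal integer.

21

2745 = 101010111001
shift right by 7 → 000000010101 = 21
(equivalently, floor(2745 / 128))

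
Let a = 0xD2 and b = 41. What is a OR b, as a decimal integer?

251

0xD2 = 11010010
41 = 00101001
 OR → 11111011 = 251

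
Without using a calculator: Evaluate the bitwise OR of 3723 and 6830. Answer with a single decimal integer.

3723 = 0111010001011
6830 = 1101010101110
 OR → 1111010101111 = 7855

7855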